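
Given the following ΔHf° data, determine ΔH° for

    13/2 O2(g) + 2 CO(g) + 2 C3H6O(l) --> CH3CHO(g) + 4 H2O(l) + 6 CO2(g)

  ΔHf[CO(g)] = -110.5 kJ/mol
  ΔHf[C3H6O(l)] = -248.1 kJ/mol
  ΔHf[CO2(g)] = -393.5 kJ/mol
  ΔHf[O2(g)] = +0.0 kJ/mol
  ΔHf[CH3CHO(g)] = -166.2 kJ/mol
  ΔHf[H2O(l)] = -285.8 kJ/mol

ΔH° = -2953.2 kJ/mol

Products: 1·(-166.2) + 4·(-285.8) + 6·(-393.5) = -3670.4
Reactants: 13/2·(+0.0) + 2·(-110.5) + 2·(-248.1) = -717.2
ΔH° = (-3670.4) − (-717.2) = -2953.2 kJ/mol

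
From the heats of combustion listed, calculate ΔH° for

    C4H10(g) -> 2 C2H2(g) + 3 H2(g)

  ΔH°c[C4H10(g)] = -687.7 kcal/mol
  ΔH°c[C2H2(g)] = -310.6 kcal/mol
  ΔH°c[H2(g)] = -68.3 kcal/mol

ΔH° = 138.4 kcal/mol

Using ΔH = Σ nΔHc°(reactants) − Σ nΔHc°(products):
= [1·(-687.7)] − [2·(-310.6) + 3·(-68.3)]
= 138.4 kcal/mol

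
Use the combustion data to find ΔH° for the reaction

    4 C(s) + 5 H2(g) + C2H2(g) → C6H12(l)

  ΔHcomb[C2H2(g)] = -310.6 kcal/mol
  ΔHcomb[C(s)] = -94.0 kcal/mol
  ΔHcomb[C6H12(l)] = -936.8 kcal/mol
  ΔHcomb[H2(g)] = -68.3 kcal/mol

ΔH° = -91.3 kcal/mol

With combustion enthalpies, reactants minus products:
= [4·(-94.0) + 5·(-68.3) + 1·(-310.6)] − [1·(-936.8)]
= -91.3 kcal/mol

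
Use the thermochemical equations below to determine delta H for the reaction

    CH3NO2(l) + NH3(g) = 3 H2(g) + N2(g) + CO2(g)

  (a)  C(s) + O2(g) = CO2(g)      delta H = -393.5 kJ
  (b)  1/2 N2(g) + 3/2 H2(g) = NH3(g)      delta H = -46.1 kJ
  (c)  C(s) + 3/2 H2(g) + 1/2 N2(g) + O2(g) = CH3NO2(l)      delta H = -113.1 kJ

(a) as written (CO2(g) already on the product side): -393.5 kJ
(b) reversed (NH3(g) must end up as a reactant): +46.1 kJ
(c) reversed (reverse to put CH3NO2(l) on the reactant side): +113.1 kJ
delta H = (-393.5) + (+46.1) + (+113.1) = -234.3 kJ

delta H = -234.3 kJ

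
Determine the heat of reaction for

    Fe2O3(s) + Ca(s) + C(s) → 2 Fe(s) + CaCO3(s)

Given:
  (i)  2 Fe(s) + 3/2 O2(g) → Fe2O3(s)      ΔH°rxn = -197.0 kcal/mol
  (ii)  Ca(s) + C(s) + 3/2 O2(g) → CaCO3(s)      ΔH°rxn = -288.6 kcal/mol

(i) reversed (Fe2O3(s) must end up as a reactant): +197.0 kcal/mol
(ii) as written (CaCO3(s) already on the product side): -288.6 kcal/mol
Since enthalpy is a state function, ΔH°rxn = (-1)·(-197.0) + (1)·(-288.6) = -91.6 kcal/mol

ΔH°rxn = -91.6 kcal/mol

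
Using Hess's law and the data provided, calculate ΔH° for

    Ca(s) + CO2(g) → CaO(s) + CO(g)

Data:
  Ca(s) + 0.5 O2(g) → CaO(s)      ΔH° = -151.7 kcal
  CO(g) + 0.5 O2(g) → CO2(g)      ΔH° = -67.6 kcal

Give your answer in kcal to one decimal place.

ΔH° = -84.1 kcal

equation 1 as written: -151.7 kcal
equation 2 reversed: +67.6 kcal
ΔH° = (1)·(-151.7) + (-1)·(-67.6) = -84.1 kcal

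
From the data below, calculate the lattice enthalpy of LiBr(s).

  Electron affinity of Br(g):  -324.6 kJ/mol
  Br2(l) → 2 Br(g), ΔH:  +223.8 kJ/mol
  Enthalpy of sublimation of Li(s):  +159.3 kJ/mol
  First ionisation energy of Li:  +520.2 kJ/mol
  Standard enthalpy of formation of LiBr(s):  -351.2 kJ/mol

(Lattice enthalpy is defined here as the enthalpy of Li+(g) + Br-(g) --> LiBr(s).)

ΔHf° = 1·ΔHsub + 1·(ΣIE) + 1/2·D(Br2) + 1·EA + U
-351.2 = 1·(+159.3) + 1·(+520.2) + 1/2·(+223.8) + 1·(-324.6) + U
U = -351.2 − (+466.8) = -818.0 kJ/mol

U = -818.0 kJ/mol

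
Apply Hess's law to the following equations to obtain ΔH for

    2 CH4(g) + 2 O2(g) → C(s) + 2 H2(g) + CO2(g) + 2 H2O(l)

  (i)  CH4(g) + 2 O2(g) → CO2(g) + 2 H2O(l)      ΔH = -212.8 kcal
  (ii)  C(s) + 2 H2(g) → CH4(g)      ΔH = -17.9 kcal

(i) as written: -212.8 kcal
(ii) reversed: +17.9 kcal
By Hess's law, ΔH = (1)·(-212.8) + (-1)·(-17.9) = -194.9 kcal

ΔH = -194.9 kcal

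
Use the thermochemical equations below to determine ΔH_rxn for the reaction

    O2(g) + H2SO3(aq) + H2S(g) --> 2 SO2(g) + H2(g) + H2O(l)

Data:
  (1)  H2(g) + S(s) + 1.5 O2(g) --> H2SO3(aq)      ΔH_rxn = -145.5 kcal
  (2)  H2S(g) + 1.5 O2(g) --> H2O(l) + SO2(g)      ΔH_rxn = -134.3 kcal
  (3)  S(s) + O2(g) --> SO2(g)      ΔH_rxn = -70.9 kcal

ΔH_rxn = -59.7 kcal

(1) reversed (reverse to put H2SO3(aq) on the reactant side): +145.5 kcal
(2) as written (H2S(g) already on the reactant side): -134.3 kcal
(3) as written: -70.9 kcal
ΔH_rxn = (-1)·(-145.5) + (1)·(-134.3) + (1)·(-70.9) = -59.7 kcal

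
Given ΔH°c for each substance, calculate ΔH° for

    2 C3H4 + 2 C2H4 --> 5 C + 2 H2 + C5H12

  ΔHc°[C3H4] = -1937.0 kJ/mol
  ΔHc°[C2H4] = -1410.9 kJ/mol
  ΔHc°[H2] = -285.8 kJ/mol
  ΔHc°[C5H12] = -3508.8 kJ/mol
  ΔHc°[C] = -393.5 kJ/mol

Using ΔH = Σ nΔHc°(reactants) − Σ nΔHc°(products):
= [2·(-1937.0) + 2·(-1410.9)] − [5·(-393.5) + 2·(-285.8) + 1·(-3508.8)]
= -647.9 kJ/mol

ΔH° = -647.9 kJ/mol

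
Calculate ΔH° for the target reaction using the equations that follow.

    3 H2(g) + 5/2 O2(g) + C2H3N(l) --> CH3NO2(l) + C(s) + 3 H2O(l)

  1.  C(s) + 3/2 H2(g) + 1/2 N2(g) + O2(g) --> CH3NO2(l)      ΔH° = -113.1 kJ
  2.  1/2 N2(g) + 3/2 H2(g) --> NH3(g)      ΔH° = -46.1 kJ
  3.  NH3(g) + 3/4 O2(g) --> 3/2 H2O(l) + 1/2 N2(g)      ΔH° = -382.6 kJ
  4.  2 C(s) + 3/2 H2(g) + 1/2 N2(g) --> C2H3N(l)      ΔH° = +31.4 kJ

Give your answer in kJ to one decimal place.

eq. 1 as written: -113.1 kJ
eq. 2 × 2: (2)·(-46.1) = -92.2 kJ
eq. 3 × 2: (2)·(-382.6) = -765.2 kJ
eq. 4 reversed: -31.4 kJ
By Hess's law, ΔH° = (1)·(-113.1) + (2)·(-46.1) + (2)·(-382.6) + (-1)·(+31.4) = -1001.9 kJ

ΔH° = -1001.9 kJ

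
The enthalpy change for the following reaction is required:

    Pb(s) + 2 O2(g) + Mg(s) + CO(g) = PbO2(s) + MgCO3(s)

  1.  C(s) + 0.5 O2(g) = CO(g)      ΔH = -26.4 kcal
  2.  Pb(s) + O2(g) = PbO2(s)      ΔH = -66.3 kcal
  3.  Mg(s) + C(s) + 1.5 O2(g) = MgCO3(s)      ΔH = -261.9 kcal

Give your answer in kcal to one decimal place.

ΔH = -301.8 kcal

eq. 1 reversed (CO(g) must end up as a reactant): +26.4 kcal
eq. 2 as written (PbO2(s) already on the product side): -66.3 kcal
eq. 3 as written (MgCO3(s) already on the product side): -261.9 kcal
ΔH = (+26.4) + (-66.3) + (-261.9) = -301.8 kcal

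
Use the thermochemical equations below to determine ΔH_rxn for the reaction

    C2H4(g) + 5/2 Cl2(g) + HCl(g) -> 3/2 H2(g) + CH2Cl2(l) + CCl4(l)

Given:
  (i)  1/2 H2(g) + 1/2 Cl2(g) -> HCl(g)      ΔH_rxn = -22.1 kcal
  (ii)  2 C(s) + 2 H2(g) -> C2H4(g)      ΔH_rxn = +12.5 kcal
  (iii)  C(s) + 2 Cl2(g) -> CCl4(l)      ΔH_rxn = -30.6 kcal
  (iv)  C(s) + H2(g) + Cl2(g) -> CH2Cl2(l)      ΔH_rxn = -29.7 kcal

ΔH_rxn = -50.7 kcal

(i) reversed (reverse to put HCl(g) on the reactant side): +22.1 kcal
(ii) reversed (reverse to put C2H4(g) on the reactant side): -12.5 kcal
(iii) as written (CCl4(l) already on the product side): -30.6 kcal
(iv) as written (CH2Cl2(l) already on the product side): -29.7 kcal
ΔH_rxn = (-1)·(-22.1) + (-1)·(+12.5) + (1)·(-30.6) + (1)·(-29.7) = -50.7 kcal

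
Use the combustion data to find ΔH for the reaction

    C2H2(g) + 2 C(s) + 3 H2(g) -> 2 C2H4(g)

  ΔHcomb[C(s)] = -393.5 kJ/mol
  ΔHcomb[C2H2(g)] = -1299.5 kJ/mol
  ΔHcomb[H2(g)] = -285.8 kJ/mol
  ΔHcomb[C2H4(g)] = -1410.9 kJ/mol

With combustion enthalpies, reactants minus products:
= [1·(-1299.5) + 2·(-393.5) + 3·(-285.8)] − [2·(-1410.9)]
= -122.1 kJ/mol

ΔH = -122.1 kJ/mol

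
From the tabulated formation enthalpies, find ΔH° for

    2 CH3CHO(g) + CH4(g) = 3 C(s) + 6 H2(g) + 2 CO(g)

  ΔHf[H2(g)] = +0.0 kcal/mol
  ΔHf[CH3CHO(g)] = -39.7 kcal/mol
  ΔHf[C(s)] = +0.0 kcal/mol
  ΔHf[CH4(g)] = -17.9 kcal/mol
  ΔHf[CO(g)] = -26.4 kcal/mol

Products: 3·(+0.0) + 6·(+0.0) + 2·(-26.4) = -52.8
Reactants: 2·(-39.7) + 1·(-17.9) = -97.3
ΔH° = (-52.8) − (-97.3) = 44.5 kcal/mol

ΔH° = 44.5 kcal/mol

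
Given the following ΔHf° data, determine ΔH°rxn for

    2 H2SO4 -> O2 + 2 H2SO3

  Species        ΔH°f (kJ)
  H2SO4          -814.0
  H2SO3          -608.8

ΔH°rxn = 410.4 kJ

Products: 1·(+0.0) + 2·(-608.8) = -1217.6
Reactants: 2·(-814.0) = -1628.0
ΔH°rxn = (-1217.6) − (-1628.0) = 410.4 kJ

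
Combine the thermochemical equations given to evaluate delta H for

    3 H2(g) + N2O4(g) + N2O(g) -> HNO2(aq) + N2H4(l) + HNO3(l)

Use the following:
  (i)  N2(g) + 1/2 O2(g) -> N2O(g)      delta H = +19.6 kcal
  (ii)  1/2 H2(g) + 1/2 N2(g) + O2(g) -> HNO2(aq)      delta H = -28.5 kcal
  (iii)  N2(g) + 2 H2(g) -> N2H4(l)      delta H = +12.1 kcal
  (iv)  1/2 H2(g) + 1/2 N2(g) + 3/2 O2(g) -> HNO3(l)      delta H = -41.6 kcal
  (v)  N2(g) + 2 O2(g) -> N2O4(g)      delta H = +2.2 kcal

(i) reversed (reverse to put N2O(g) on the reactant side): -19.6 kcal
(ii) as written (HNO2(aq) already on the product side): -28.5 kcal
(iii) as written (N2H4(l) already on the product side): +12.1 kcal
(iv) as written (HNO3(l) already on the product side): -41.6 kcal
(v) reversed (N2O4(g) must end up as a reactant): -2.2 kcal
By Hess's law, delta H = (-19.6) + (-28.5) + (+12.1) + (-41.6) + (-2.2) = -79.8 kcal

delta H = -79.8 kcal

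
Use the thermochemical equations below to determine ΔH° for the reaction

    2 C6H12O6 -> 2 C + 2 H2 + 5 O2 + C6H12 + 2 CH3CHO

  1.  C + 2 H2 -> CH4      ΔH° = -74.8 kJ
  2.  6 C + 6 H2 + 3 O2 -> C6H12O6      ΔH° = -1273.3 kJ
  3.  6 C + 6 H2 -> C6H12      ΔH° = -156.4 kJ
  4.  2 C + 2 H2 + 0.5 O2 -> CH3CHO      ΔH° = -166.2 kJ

ΔH° = 2057.8 kJ

eq. 1: not needed (CH4 appears nowhere else).
eq. 2 reversed and × 2 (reverse to put C6H12O6 on the reactant side; scale by 2 for the 2 C6H12O6): (-2)·(-1273.3) = +2546.6 kJ
eq. 3 as written (C6H12 already on the product side): -156.4 kJ
eq. 4 × 2 (×2 to match 2 CH3CHO in the target): (2)·(-166.2) = -332.4 kJ
ΔH° = (+2546.6) + (-156.4) + (-332.4) = 2057.8 kJ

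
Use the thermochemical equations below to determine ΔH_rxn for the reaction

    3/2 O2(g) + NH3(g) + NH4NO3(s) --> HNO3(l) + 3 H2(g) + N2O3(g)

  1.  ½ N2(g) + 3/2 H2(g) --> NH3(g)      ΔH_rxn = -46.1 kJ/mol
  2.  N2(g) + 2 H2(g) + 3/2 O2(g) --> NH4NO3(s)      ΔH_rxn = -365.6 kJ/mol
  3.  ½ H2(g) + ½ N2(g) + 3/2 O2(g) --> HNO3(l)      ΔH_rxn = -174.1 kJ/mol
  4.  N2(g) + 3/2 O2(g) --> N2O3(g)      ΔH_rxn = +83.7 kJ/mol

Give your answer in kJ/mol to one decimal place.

eq. 1 reversed: +46.1 kJ/mol
eq. 2 reversed: +365.6 kJ/mol
eq. 3 as written: -174.1 kJ/mol
eq. 4 as written: +83.7 kJ/mol
Combining the equations, ΔH_rxn = (-1)·(-46.1) + (-1)·(-365.6) + (1)·(-174.1) + (1)·(+83.7) = 321.3 kJ/mol

ΔH_rxn = 321.3 kJ/mol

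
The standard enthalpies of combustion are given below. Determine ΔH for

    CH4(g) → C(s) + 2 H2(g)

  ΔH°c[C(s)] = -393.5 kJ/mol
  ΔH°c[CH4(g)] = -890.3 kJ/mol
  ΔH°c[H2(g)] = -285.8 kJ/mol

With combustion enthalpies, reactants minus products:
= [1·(-890.3)] − [1·(-393.5) + 2·(-285.8)]
= 74.8 kJ/mol

ΔH = 74.8 kJ/mol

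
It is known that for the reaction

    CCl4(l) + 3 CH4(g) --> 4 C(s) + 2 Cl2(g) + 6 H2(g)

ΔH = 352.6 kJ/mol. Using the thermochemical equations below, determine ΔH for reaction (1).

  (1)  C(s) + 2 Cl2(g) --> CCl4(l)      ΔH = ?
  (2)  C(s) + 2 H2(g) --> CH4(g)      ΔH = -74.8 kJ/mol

(1) reversed: contributes −x
(2) reversed and × 3: (-3)·(-74.8) = +224.4 kJ/mol
+352.6 = (+224.4) − x
x = (+352.6 − (+224.4)) / (-1) = -128.2 kJ/mol

ΔH = -128.2 kJ/mol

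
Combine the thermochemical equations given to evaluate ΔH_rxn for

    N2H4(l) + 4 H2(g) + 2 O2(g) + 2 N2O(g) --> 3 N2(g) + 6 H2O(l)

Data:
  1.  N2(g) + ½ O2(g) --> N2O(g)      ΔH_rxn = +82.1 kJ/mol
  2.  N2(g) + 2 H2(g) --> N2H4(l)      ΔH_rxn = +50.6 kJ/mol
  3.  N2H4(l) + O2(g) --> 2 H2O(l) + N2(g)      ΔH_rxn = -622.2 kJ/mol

eq. 1 reversed and × 2: (-2)·(+82.1) = -164.2 kJ/mol
eq. 2 × 2: (2)·(+50.6) = +101.2 kJ/mol
eq. 3 × 3: (3)·(-622.2) = -1866.6 kJ/mol
Combining the equations, ΔH_rxn = (-164.2) + (+101.2) + (-1866.6) = -1929.6 kJ/mol

ΔH_rxn = -1929.6 kJ/mol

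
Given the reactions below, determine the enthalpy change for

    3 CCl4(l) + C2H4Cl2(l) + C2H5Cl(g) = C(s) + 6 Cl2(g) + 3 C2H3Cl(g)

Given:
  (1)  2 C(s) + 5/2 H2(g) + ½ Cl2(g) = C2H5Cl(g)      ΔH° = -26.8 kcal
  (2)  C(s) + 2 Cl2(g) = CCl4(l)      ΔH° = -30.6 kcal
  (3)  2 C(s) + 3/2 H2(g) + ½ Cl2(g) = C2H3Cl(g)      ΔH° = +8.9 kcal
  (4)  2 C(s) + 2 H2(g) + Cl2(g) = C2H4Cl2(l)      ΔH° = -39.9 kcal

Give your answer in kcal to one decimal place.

ΔH° = 185.2 kcal

(1) reversed: +26.8 kcal
(2) reversed and × 3: (-3)·(-30.6) = +91.8 kcal
(3) × 3: (3)·(+8.9) = +26.7 kcal
(4) reversed: +39.9 kcal
Since enthalpy is a state function, ΔH° = (+26.8) + (+91.8) + (+26.7) + (+39.9) = 185.2 kcal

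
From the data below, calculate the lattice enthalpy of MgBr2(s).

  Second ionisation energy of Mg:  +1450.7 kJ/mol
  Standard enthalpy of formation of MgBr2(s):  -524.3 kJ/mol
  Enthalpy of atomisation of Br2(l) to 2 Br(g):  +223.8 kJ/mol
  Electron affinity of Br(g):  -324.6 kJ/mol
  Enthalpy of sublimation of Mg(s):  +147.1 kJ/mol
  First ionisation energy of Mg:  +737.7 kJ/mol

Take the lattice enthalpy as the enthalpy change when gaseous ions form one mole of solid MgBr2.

ΔHf° = 1·ΔHsub + 1·(ΣIE) + 1·D(Br2) + 2·EA + U
-524.3 = 1·(+147.1) + 1·(+2188.4) + 1·(+223.8) + 2·(-324.6) + U
U = -524.3 − (+1910.1) = -2434.4 kJ/mol

U = -2434.4 kJ/mol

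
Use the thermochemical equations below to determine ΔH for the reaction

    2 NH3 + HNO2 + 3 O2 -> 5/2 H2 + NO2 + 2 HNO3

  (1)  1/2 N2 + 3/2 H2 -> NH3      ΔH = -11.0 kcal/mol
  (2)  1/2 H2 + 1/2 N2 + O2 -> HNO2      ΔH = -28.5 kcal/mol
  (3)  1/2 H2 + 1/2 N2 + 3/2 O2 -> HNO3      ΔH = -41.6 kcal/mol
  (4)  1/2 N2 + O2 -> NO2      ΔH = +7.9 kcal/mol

(1) reversed and × 2 (reverse to put NH3 on the reactant side; scale by 2 for the 2 NH3): (-2)·(-11.0) = +22.0 kcal/mol
(2) reversed (reverse to put HNO2 on the reactant side): +28.5 kcal/mol
(3) × 2 (×2 to match 2 HNO3 in the target): (2)·(-41.6) = -83.2 kcal/mol
(4) as written (NO2 already on the product side): +7.9 kcal/mol
ΔH = (+22.0) + (+28.5) + (-83.2) + (+7.9) = -24.8 kcal/mol

ΔH = -24.8 kcal/mol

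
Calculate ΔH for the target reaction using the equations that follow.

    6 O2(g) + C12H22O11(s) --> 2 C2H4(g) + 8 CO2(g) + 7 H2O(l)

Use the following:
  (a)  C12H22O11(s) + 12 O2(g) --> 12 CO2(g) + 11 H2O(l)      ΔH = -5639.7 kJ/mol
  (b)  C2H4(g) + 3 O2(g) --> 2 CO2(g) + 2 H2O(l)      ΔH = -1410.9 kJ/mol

ΔH = -2817.9 kJ/mol

(a) as written: -5639.7 kJ/mol
(b) reversed and × 2: (-2)·(-1410.9) = +2821.8 kJ/mol
By Hess's law, ΔH = (1)·(-5639.7) + (-2)·(-1410.9) = -2817.9 kJ/mol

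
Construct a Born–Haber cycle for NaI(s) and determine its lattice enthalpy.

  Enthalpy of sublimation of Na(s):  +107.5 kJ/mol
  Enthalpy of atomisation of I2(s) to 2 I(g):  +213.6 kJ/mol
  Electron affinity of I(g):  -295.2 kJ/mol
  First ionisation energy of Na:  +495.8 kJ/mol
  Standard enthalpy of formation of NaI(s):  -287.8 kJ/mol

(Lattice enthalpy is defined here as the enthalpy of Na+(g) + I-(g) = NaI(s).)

U = -702.7 kJ/mol

ΔHf° = 1·ΔHsub + 1·(ΣIE) + 1/2·D(I2) + 1·EA + U
-287.8 = 1·(+107.5) + 1·(+495.8) + 1/2·(+213.6) + 1·(-295.2) + U
U = -287.8 − (+414.9) = -702.7 kJ/mol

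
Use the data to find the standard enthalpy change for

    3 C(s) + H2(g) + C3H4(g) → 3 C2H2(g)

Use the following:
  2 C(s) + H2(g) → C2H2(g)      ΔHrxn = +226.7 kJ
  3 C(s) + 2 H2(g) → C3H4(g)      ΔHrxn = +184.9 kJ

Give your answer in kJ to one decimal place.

ΔHrxn = 495.2 kJ

equation 1 × 3: (3)·(+226.7) = +680.1 kJ
equation 2 reversed: -184.9 kJ
Combining the equations, ΔHrxn = (3)·(+226.7) + (-1)·(+184.9) = 495.2 kJ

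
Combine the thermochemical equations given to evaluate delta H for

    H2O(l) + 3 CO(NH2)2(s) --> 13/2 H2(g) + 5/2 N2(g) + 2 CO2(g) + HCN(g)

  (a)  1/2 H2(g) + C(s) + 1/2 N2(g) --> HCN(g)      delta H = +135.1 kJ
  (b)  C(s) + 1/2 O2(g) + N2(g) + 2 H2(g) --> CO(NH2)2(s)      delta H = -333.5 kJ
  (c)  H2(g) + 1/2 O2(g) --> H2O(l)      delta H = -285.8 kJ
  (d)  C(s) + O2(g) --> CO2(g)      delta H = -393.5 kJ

(a) as written (HCN(g) already on the product side): +135.1 kJ
(b) reversed and × 3 (CO(NH2)2(s) must end up as a reactant; scale by 3 for the 3 CO(NH2)2(s)): (-3)·(-333.5) = +1000.5 kJ
(c) reversed (reverse to put H2O(l) on the reactant side): +285.8 kJ
(d) × 2 (×2 to match 2 CO2(g) in the target): (2)·(-393.5) = -787.0 kJ
delta H = (1)·(+135.1) + (-3)·(-333.5) + (-1)·(-285.8) + (2)·(-393.5) = 634.4 kJ

delta H = 634.4 kJ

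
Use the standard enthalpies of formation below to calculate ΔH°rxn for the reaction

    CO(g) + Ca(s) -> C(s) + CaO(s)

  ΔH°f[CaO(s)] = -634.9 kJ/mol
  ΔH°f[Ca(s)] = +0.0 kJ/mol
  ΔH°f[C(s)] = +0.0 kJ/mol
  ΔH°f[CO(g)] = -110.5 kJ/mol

Products: 1·(+0.0) + 1·(-634.9) = -634.9
Reactants: 1·(-110.5) + 1·(+0.0) = -110.5
ΔH°rxn = (-634.9) − (-110.5) = -524.4 kJ/mol

ΔH°rxn = -524.4 kJ/mol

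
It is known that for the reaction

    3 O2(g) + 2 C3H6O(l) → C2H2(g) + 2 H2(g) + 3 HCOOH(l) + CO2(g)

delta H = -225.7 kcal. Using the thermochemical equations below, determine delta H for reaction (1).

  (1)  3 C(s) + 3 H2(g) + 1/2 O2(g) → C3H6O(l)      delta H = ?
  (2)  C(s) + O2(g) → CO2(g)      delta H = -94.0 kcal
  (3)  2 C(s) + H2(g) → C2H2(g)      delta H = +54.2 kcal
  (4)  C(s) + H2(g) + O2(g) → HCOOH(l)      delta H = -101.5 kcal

delta H = -59.3 kcal

(1) reversed and × 2 (reverse to put C3H6O(l) on the reactant side; scale by 2 for the 2 C3H6O(l)): contributes −2·x
(2) as written (CO2(g) already on the product side): -94.0 kcal
(3) as written (C2H2(g) already on the product side): +54.2 kcal
(4) × 3 (×3 to match 3 HCOOH(l) in the target): (3)·(-101.5) = -304.5 kcal
-225.7 = (-94.0) + (+54.2) + (-304.5) − 2·x
x = (-225.7 − (-344.3)) / (-2) = -59.3 kcal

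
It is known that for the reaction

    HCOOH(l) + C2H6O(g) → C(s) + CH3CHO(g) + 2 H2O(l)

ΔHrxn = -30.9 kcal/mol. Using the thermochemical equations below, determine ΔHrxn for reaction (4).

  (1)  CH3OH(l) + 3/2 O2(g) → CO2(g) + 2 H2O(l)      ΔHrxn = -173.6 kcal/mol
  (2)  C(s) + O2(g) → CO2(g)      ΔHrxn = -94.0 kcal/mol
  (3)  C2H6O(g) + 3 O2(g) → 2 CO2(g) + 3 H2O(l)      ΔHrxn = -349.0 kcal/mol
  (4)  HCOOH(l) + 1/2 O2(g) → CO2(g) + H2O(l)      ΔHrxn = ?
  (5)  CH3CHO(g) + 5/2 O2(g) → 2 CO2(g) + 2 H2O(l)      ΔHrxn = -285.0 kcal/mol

ΔHrxn = -60.9 kcal/mol

(1): not needed.
(2) reversed: +94.0 kcal/mol
(3) as written: -349.0 kcal/mol
(4) as written: contributes x
(5) reversed: +285.0 kcal/mol
-30.9 = (+94.0) + (-349.0) + (+285.0) + x
x = (-30.9 − (+30.0)) / (1) = -60.9 kcal/mol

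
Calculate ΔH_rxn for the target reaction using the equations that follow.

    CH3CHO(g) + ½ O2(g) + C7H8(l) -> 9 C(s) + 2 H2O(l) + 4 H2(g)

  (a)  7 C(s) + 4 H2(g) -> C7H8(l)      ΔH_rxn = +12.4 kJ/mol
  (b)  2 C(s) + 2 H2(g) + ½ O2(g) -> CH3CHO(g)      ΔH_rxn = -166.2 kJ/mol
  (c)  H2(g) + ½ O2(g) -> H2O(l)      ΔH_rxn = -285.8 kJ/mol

(a) reversed: -12.4 kJ/mol
(b) reversed: +166.2 kJ/mol
(c) × 2: (2)·(-285.8) = -571.6 kJ/mol
By Hess's law, ΔH_rxn = (-1)·(+12.4) + (-1)·(-166.2) + (2)·(-285.8) = -417.8 kJ/mol

ΔH_rxn = -417.8 kJ/mol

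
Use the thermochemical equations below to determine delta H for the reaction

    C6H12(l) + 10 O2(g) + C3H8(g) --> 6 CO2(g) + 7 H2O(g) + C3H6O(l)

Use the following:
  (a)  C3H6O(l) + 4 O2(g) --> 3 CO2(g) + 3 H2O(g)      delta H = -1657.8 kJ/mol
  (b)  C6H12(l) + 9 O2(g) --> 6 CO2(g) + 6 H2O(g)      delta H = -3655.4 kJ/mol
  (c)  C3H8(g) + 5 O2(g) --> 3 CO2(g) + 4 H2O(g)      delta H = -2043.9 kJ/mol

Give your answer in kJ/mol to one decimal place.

(a) reversed: +1657.8 kJ/mol
(b) as written: -3655.4 kJ/mol
(c) as written: -2043.9 kJ/mol
Combining the equations, delta H = (-1)·(-1657.8) + (1)·(-3655.4) + (1)·(-2043.9) = -4041.5 kJ/mol

delta H = -4041.5 kJ/mol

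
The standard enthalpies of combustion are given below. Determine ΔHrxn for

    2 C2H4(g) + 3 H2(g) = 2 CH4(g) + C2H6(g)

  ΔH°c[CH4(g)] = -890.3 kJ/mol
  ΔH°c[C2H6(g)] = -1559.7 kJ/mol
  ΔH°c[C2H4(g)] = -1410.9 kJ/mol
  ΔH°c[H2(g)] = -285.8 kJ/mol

ΔHrxn = -338.9 kJ/mol

Using ΔH = Σ nΔHc°(reactants) − Σ nΔHc°(products):
= [2·(-1410.9) + 3·(-285.8)] − [2·(-890.3) + 1·(-1559.7)]
= -338.9 kJ/mol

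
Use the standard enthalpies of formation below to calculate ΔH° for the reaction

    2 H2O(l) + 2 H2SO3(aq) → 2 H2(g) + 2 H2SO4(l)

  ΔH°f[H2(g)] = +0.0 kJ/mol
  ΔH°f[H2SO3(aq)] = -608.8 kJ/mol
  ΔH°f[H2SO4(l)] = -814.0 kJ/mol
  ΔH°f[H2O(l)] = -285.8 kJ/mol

ΔH°rxn = Σ nΔHf°(products) − Σ nΔHf°(reactants).
Products: 2·(+0.0) + 2·(-814.0) = -1628.0
Reactants: 2·(-285.8) + 2·(-608.8) = -1789.2
ΔH° = (-1628.0) − (-1789.2) = 161.2 kJ/mol

ΔH° = 161.2 kJ/mol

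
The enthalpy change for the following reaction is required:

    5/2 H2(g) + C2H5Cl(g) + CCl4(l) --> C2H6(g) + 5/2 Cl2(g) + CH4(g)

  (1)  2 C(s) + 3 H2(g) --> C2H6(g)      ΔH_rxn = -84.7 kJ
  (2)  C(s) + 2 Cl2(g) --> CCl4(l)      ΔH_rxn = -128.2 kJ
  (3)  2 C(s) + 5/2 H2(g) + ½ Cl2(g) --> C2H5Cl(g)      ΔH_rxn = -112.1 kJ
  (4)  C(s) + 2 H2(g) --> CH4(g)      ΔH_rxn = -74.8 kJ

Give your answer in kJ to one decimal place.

ΔH_rxn = 80.8 kJ

(1) as written (C2H6(g) already on the product side): -84.7 kJ
(2) reversed (CCl4(l) must end up as a reactant): +128.2 kJ
(3) reversed (reverse to put C2H5Cl(g) on the reactant side): +112.1 kJ
(4) as written (CH4(g) already on the product side): -74.8 kJ
ΔH_rxn = (-84.7) + (+128.2) + (+112.1) + (-74.8) = 80.8 kJ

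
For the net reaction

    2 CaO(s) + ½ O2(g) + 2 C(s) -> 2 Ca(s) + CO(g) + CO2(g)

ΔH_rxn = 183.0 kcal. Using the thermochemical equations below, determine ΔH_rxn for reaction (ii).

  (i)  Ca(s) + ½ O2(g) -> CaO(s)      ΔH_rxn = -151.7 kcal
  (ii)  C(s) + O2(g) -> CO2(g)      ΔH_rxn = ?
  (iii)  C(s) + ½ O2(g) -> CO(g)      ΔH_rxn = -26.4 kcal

ΔH_rxn = -94.0 kcal

(i) reversed and × 2 (CaO(s) must end up as a reactant; scale by 2 for the 2 CaO(s)): (-2)·(-151.7) = +303.4 kcal
(ii) as written (CO2(g) already on the product side): contributes x
(iii) as written (CO(g) already on the product side): -26.4 kcal
+183.0 = (+303.4) + (-26.4) + x
x = (+183.0 − (+277.0)) / (1) = -94.0 kcal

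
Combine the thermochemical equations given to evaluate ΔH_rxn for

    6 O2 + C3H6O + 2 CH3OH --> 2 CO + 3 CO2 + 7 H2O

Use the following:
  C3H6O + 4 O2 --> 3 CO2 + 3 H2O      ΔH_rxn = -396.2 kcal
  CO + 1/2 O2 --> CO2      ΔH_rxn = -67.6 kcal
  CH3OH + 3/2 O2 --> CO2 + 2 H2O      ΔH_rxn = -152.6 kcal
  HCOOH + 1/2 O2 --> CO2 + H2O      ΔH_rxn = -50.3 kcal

ΔH_rxn = -566.2 kcal

equation 1 as written (C3H6O already on the reactant side): -396.2 kcal
equation 2 reversed and × 2 (CO must end up as a product; scale by 2 for the 2 CO): (-2)·(-67.6) = +135.2 kcal
equation 3 × 2 (×2 to match 2 CH3OH in the target): (2)·(-152.6) = -305.2 kcal
equation 4: not needed (HCOOH appears nowhere else).
ΔH_rxn = (-396.2) + (+135.2) + (-305.2) = -566.2 kcal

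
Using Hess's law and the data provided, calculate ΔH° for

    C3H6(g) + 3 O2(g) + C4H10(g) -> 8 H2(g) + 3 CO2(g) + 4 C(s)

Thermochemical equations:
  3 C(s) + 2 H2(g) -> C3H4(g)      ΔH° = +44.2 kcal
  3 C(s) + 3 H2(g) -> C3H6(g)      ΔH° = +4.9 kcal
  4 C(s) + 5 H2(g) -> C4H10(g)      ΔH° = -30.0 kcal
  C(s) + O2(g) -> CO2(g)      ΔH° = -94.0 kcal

equation 1: not needed (C3H4(g) appears nowhere else).
equation 2 reversed (reverse to put C3H6(g) on the reactant side): -4.9 kcal
equation 3 reversed (reverse to put C4H10(g) on the reactant side): +30.0 kcal
equation 4 × 3 (scale by 3 for the 3 CO2(g)): (3)·(-94.0) = -282.0 kcal
Since enthalpy is a state function, ΔH° = (-4.9) + (+30.0) + (-282.0) = -256.9 kcal

ΔH° = -256.9 kcal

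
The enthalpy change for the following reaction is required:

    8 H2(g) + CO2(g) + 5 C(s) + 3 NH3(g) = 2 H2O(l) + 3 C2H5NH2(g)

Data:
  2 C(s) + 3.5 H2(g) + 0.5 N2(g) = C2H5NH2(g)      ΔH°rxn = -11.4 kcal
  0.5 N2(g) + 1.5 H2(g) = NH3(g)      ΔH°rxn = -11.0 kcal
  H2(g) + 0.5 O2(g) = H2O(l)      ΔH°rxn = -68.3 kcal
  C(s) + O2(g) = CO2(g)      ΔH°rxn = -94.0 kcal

ΔH°rxn = -43.8 kcal

equation 1 × 3: (3)·(-11.4) = -34.2 kcal
equation 2 reversed and × 3: (-3)·(-11.0) = +33.0 kcal
equation 3 × 2: (2)·(-68.3) = -136.6 kcal
equation 4 reversed: +94.0 kcal
By Hess's law, ΔH°rxn = (-34.2) + (+33.0) + (-136.6) + (+94.0) = -43.8 kcal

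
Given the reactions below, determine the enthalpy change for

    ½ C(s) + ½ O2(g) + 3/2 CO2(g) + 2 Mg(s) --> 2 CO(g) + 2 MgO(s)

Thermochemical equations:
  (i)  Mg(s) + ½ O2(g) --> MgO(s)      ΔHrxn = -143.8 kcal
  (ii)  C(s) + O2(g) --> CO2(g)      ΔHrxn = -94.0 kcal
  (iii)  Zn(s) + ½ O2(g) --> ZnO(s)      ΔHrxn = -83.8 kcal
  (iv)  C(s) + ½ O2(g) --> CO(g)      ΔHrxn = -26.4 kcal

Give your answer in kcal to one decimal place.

ΔHrxn = -199.4 kcal

(i) × 2 (scale by 2 for the 2 MgO(s)): (2)·(-143.8) = -287.6 kcal
(ii) reversed and × 3/2 (reverse to put CO2(g) on the reactant side; scale by 3/2 for the 3/2 CO2(g)): (-3/2)·(-94.0) = +141.0 kcal
(iii): not needed (Zn(s) appears nowhere else).
(iv) × 2 (×2 to match 2 CO(g) in the target): (2)·(-26.4) = -52.8 kcal
Combining the equations, ΔHrxn = (-287.6) + (+141.0) + (-52.8) = -199.4 kcal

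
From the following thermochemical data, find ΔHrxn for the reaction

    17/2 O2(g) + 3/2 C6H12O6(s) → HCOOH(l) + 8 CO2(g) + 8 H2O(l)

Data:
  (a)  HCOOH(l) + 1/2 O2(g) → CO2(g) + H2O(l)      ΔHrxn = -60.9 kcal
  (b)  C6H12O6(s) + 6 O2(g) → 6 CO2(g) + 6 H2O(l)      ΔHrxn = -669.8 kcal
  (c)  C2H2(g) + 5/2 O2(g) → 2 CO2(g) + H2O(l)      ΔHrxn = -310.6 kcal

(a) reversed: +60.9 kcal
(b) × 3/2: (3/2)·(-669.8) = -1004.7 kcal
(c): not needed.
ΔHrxn = (+60.9) + (-1004.7) = -943.8 kcal

ΔHrxn = -943.8 kcal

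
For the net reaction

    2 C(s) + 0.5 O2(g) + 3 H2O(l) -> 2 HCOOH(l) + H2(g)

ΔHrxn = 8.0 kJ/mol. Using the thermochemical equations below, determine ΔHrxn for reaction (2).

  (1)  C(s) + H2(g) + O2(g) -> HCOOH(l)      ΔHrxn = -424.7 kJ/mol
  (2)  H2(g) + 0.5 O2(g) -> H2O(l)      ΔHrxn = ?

ΔHrxn = -285.8 kJ/mol

(1) × 2 (scale by 2 for the 2 HCOOH(l)): (2)·(-424.7) = -849.4 kJ/mol
(2) reversed and × 3 (H2O(l) must end up as a reactant; ×3 to match 3 H2O(l) in the target): contributes −3·x
+8.0 = (-849.4) − 3·x
x = (+8.0 − (-849.4)) / (-3) = -285.8 kJ/mol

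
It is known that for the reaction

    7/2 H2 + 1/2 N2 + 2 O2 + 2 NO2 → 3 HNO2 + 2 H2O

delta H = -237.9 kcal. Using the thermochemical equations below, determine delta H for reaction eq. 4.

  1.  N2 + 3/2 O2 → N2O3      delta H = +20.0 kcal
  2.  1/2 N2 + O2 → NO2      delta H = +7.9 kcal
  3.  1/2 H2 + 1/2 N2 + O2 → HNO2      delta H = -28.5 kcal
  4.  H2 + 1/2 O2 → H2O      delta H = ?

eq. 1: not needed (N2O3 appears nowhere else).
eq. 2 reversed and × 2 (reverse to put NO2 on the reactant side; scale by 2 for the 2 NO2): (-2)·(+7.9) = -15.8 kcal
eq. 3 × 3 (×3 to match 3 HNO2 in the target): (3)·(-28.5) = -85.5 kcal
eq. 4 × 2 (×2 to match 2 H2O in the target): contributes 2·x
-237.9 = (-15.8) + (-85.5) + 2·x
x = (-237.9 − (-101.3)) / (2) = -68.3 kcal

delta H = -68.3 kcal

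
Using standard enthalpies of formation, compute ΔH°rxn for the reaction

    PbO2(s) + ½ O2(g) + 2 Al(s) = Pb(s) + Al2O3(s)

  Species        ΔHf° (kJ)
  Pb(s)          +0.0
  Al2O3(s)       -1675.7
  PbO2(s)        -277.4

Products: 1·(+0.0) + 1·(-1675.7) = -1675.7
Reactants: 1·(-277.4) + 1/2·(+0.0) + 2·(+0.0) = -277.4
ΔH°rxn = (-1675.7) − (-277.4) = -1398.3 kJ

ΔH°rxn = -1398.3 kJ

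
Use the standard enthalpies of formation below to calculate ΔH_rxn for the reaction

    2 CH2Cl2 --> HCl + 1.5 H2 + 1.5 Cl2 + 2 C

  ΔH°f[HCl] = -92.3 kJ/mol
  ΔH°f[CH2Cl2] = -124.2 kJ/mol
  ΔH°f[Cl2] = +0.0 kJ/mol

ΔH_rxn = 156.1 kJ/mol

Products: 1·(-92.3) + 3/2·(+0.0) + 3/2·(+0.0) + 2·(+0.0) = -92.3
Reactants: 2·(-124.2) = -248.4
ΔH_rxn = (-92.3) − (-248.4) = 156.1 kJ/mol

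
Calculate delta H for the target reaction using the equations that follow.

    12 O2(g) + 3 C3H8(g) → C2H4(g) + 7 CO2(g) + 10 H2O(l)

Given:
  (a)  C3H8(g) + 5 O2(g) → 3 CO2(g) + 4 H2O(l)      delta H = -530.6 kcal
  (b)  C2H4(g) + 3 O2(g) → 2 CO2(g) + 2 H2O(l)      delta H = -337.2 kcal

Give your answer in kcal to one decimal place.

delta H = -1254.6 kcal

(a) × 3 (scale by 3 for the 3 C3H8(g)): (3)·(-530.6) = -1591.8 kcal
(b) reversed (reverse to put C2H4(g) on the product side): +337.2 kcal
Combining the equations, delta H = (-1591.8) + (+337.2) = -1254.6 kcal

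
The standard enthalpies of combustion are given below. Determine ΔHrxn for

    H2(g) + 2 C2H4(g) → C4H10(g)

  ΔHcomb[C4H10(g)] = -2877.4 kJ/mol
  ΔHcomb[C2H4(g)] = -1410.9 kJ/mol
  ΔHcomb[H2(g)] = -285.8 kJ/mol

With combustion enthalpies, reactants minus products:
= [1·(-285.8) + 2·(-1410.9)] − [1·(-2877.4)]
= -230.2 kJ/mol

ΔHrxn = -230.2 kJ/mol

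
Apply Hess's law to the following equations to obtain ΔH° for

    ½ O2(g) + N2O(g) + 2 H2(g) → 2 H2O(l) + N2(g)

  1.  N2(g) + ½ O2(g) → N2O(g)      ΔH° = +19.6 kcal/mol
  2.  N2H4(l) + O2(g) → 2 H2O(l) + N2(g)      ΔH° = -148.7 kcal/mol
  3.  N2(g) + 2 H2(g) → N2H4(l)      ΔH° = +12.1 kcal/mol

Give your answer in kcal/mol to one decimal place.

ΔH° = -156.2 kcal/mol

eq. 1 reversed (N2O(g) must end up as a reactant): -19.6 kcal/mol
eq. 2 as written (H2O(l) already on the product side): -148.7 kcal/mol
eq. 3 as written (H2(g) already on the reactant side): +12.1 kcal/mol
ΔH° = (-1)·(+19.6) + (1)·(-148.7) + (1)·(+12.1) = -156.2 kcal/mol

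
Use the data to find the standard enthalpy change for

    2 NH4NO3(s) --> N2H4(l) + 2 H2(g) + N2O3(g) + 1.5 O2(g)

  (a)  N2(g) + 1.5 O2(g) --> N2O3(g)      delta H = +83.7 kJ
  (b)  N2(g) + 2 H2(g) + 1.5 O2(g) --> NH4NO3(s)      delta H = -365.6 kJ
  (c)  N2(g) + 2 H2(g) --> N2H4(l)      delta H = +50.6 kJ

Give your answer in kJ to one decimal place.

(a) as written (N2O3(g) already on the product side): +83.7 kJ
(b) reversed and × 2 (NH4NO3(s) must end up as a reactant; ×2 to match 2 NH4NO3(s) in the target): (-2)·(-365.6) = +731.2 kJ
(c) as written (N2H4(l) already on the product side): +50.6 kJ
delta H = (+83.7) + (+731.2) + (+50.6) = 865.5 kJ

delta H = 865.5 kJ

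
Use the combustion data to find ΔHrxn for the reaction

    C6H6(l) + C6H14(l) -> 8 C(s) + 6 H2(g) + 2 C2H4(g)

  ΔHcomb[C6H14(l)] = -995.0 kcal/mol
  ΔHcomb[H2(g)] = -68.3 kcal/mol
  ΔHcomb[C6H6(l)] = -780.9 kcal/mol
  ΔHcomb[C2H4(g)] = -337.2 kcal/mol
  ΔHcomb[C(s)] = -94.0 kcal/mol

With combustion enthalpies, reactants minus products:
= [1·(-780.9) + 1·(-995.0)] − [8·(-94.0) + 6·(-68.3) + 2·(-337.2)]
= 60.3 kcal/mol

ΔHrxn = 60.3 kcal/mol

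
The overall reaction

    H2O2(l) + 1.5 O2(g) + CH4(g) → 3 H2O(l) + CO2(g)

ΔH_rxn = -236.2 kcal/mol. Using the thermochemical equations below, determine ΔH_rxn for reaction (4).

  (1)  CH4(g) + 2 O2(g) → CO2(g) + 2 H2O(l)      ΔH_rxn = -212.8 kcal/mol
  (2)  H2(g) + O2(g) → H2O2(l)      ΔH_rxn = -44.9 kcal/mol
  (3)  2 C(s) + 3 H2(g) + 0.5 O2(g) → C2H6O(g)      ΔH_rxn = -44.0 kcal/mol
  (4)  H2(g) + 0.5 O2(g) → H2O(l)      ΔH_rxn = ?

(1) as written: -212.8 kcal/mol
(2) reversed: +44.9 kcal/mol
(3): not needed.
(4) as written: contributes x
-236.2 = (-212.8) + (+44.9) + x
x = (-236.2 − (-167.9)) / (1) = -68.3 kcal/mol

ΔH_rxn = -68.3 kcal/mol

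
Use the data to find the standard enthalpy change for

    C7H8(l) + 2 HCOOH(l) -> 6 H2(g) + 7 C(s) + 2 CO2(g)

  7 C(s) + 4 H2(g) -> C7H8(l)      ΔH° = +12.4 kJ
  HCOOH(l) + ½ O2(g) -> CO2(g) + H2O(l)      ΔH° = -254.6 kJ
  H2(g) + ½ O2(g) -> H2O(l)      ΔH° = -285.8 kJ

equation 1 reversed (C7H8(l) must end up as a reactant): -12.4 kJ
equation 2 × 2 (×2 to match 2 HCOOH(l) in the target): (2)·(-254.6) = -509.2 kJ
equation 3 reversed and × 2: (-2)·(-285.8) = +571.6 kJ
ΔH° = (-12.4) + (-509.2) + (+571.6) = 50.0 kJ

ΔH° = 50.0 kJ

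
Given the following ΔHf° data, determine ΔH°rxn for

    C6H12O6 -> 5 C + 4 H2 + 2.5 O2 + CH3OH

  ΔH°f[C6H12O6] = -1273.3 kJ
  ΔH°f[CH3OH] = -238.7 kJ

Products: 5·(+0.0) + 4·(+0.0) + 5/2·(+0.0) + 1·(-238.7) = -238.7
Reactants: 1·(-1273.3) = -1273.3
ΔH°rxn = (-238.7) − (-1273.3) = 1034.6 kJ

ΔH°rxn = 1034.6 kJ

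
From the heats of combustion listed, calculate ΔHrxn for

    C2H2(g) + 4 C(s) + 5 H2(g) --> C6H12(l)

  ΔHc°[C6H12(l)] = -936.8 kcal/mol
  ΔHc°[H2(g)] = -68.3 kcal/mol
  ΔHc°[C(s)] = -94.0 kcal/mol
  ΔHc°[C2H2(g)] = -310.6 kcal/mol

ΔHrxn = -91.3 kcal/mol

Using ΔH = Σ nΔHc°(reactants) − Σ nΔHc°(products):
= [1·(-310.6) + 4·(-94.0) + 5·(-68.3)] − [1·(-936.8)]
= -91.3 kcal/mol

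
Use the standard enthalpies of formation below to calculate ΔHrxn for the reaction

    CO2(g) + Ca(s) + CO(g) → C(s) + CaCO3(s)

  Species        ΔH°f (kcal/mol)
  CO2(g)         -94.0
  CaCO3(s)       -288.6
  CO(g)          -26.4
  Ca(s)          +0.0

ΔHrxn = -168.2 kcal/mol

Products: 1·(+0.0) + 1·(-288.6) = -288.6
Reactants: 1·(-94.0) + 1·(+0.0) + 1·(-26.4) = -120.4
ΔHrxn = (-288.6) − (-120.4) = -168.2 kcal/mol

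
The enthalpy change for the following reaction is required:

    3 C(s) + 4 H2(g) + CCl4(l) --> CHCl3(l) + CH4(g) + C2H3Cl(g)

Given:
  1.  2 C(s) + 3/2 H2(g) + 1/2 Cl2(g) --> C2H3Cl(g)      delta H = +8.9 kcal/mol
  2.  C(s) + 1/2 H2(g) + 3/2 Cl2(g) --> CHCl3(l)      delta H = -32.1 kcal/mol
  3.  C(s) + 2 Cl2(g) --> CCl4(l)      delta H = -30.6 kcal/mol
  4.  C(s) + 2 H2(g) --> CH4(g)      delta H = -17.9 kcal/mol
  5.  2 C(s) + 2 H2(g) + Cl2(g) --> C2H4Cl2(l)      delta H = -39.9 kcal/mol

delta H = -10.5 kcal/mol

eq. 1 as written (C2H3Cl(g) already on the product side): +8.9 kcal/mol
eq. 2 as written (CHCl3(l) already on the product side): -32.1 kcal/mol
eq. 3 reversed (reverse to put CCl4(l) on the reactant side): +30.6 kcal/mol
eq. 4 as written (CH4(g) already on the product side): -17.9 kcal/mol
eq. 5: not needed (C2H4Cl2(l) appears nowhere else).
Since enthalpy is a state function, delta H = (1)·(+8.9) + (1)·(-32.1) + (-1)·(-30.6) + (1)·(-17.9) = -10.5 kcal/mol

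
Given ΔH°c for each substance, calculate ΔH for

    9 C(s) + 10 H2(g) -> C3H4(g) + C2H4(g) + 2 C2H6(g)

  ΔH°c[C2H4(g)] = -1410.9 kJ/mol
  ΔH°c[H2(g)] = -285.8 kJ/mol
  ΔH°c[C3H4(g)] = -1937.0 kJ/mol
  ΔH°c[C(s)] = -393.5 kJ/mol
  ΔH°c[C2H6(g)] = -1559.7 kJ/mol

With combustion enthalpies, reactants minus products:
= [9·(-393.5) + 10·(-285.8)] − [1·(-1937.0) + 1·(-1410.9) + 2·(-1559.7)]
= 67.8 kJ/mol

ΔH = 67.8 kJ/mol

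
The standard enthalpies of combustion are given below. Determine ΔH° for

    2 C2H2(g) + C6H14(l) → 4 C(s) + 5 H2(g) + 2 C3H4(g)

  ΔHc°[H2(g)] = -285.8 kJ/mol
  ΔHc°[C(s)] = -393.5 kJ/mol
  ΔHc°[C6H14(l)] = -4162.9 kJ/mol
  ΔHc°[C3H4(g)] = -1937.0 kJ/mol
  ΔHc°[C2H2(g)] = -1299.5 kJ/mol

Using ΔH = Σ nΔHc°(reactants) − Σ nΔHc°(products):
= [2·(-1299.5) + 1·(-4162.9)] − [4·(-393.5) + 5·(-285.8) + 2·(-1937.0)]
= 115.1 kJ/mol

ΔH° = 115.1 kJ/mol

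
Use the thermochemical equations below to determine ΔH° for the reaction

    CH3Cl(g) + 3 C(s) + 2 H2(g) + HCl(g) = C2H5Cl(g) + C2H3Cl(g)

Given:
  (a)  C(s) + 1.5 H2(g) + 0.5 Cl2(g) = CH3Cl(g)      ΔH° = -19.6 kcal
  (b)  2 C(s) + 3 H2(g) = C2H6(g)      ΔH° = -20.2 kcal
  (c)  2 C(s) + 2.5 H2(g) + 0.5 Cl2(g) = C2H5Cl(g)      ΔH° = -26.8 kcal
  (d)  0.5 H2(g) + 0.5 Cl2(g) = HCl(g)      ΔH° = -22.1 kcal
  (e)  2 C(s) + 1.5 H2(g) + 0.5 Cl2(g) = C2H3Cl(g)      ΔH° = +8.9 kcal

ΔH° = 23.8 kcal

(a) reversed: +19.6 kcal
(b): not needed.
(c) as written: -26.8 kcal
(d) reversed: +22.1 kcal
(e) as written: +8.9 kcal
ΔH° = (+19.6) + (-26.8) + (+22.1) + (+8.9) = 23.8 kcal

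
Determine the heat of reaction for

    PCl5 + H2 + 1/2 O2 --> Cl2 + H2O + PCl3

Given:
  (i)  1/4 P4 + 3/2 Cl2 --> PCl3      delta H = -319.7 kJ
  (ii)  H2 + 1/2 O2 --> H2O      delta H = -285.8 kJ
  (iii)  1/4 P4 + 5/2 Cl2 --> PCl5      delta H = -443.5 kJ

delta H = -162.0 kJ

(i) as written: -319.7 kJ
(ii) as written: -285.8 kJ
(iii) reversed: +443.5 kJ
By Hess's law, delta H = (-319.7) + (-285.8) + (+443.5) = -162.0 kJ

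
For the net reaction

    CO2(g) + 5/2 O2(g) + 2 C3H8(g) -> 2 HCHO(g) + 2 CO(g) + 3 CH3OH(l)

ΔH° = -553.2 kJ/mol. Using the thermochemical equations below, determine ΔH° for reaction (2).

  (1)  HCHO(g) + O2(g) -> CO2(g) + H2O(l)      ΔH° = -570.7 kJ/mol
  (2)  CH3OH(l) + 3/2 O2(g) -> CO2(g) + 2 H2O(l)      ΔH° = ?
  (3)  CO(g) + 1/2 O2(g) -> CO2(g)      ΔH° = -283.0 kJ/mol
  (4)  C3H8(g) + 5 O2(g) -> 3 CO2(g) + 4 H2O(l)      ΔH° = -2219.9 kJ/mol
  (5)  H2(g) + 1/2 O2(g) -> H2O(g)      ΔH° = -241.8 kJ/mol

ΔH° = -726.4 kJ/mol

(1) reversed and × 2 (HCHO(g) must end up as a product; ×2 to match 2 HCHO(g) in the target): (-2)·(-570.7) = +1141.4 kJ/mol
(2) reversed and × 3 (CH3OH(l) must end up as a product; scale by 3 for the 3 CH3OH(l)): contributes −3·x
(3) reversed and × 2 (CO(g) must end up as a product; scale by 2 for the 2 CO(g)): (-2)·(-283.0) = +566.0 kJ/mol
(4) × 2 (scale by 2 for the 2 C3H8(g)): (2)·(-2219.9) = -4439.8 kJ/mol
(5): not needed (H2(g) appears nowhere else).
-553.2 = (+1141.4) + (+566.0) + (-4439.8) − 3·x
x = (-553.2 − (-2732.4)) / (-3) = -726.4 kJ/mol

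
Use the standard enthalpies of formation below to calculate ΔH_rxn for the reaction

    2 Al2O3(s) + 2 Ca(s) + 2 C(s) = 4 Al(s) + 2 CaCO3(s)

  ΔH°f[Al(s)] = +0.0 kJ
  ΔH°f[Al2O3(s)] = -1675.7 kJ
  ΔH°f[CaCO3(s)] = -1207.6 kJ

ΔH°rxn = Σ nΔHf°(products) − Σ nΔHf°(reactants).
Products: 4·(+0.0) + 2·(-1207.6) = -2415.2
Reactants: 2·(-1675.7) + 2·(+0.0) + 2·(+0.0) = -3351.4
ΔH_rxn = (-2415.2) − (-3351.4) = 936.2 kJ

ΔH_rxn = 936.2 kJ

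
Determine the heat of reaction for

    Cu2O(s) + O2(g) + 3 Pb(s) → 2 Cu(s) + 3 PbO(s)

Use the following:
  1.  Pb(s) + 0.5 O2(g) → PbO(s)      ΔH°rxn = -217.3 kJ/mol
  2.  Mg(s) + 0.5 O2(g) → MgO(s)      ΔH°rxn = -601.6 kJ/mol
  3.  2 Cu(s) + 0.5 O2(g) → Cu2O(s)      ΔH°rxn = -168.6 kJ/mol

eq. 1 × 3: (3)·(-217.3) = -651.9 kJ/mol
eq. 2: not needed.
eq. 3 reversed: +168.6 kJ/mol
Summing the manipulated equations, ΔH°rxn = (3)·(-217.3) + (-1)·(-168.6) = -483.3 kJ/mol

ΔH°rxn = -483.3 kJ/mol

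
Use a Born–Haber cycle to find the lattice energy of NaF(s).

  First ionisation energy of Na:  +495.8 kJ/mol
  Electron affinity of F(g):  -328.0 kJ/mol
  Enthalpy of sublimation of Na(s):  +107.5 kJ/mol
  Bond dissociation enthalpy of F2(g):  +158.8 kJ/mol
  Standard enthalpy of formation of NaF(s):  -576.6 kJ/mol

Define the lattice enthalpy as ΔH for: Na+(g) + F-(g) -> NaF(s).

ΔHf° = 1·ΔHsub + 1·(ΣIE) + 1/2·D(F2) + 1·EA + U
-576.6 = 1·(+107.5) + 1·(+495.8) + 1/2·(+158.8) + 1·(-328.0) + U
U = -576.6 − (+354.7) = -931.3 kJ/mol

U = -931.3 kJ/mol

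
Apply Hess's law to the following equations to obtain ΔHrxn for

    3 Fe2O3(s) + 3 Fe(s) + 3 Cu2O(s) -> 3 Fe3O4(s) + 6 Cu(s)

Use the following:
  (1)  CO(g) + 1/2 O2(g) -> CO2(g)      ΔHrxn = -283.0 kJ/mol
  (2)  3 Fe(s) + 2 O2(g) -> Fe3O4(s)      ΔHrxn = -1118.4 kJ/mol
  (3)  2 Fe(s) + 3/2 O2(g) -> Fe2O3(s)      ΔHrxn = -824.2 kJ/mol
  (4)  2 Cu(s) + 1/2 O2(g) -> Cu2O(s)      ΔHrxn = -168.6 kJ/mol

ΔHrxn = -376.8 kJ/mol

(1): not needed.
(2) × 3: (3)·(-1118.4) = -3355.2 kJ/mol
(3) reversed and × 3: (-3)·(-824.2) = +2472.6 kJ/mol
(4) reversed and × 3: (-3)·(-168.6) = +505.8 kJ/mol
By Hess's law, ΔHrxn = (3)·(-1118.4) + (-3)·(-824.2) + (-3)·(-168.6) = -376.8 kJ/mol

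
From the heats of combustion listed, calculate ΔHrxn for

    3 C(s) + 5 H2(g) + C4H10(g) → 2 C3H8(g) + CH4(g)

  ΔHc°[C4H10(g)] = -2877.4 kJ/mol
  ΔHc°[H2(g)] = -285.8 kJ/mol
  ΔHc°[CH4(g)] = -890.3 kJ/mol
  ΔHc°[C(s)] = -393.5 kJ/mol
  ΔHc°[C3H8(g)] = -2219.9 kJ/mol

Using ΔH = Σ nΔHc°(reactants) − Σ nΔHc°(products):
= [3·(-393.5) + 5·(-285.8) + 1·(-2877.4)] − [2·(-2219.9) + 1·(-890.3)]
= -156.8 kJ/mol

ΔHrxn = -156.8 kJ/mol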